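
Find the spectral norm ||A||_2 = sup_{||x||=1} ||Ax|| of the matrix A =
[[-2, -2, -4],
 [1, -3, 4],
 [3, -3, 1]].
||A||_2 ≈ 6.7493 (= sqrt(largest eigenvalue of A^T A))

||A||_2 = sigma_max(A) = sqrt(lambda_max(A^T A)). Form the symmetric matrix M = A^T A =
[[14, -8, 15],
 [-8, 22, -7],
 [15, -7, 33]].
Its characteristic polynomial (trace, sum of principal 2x2 minors, determinant of M give the coefficients) is
  p(λ) = det(λ I - M) = λ^3 - 69λ^2 + 1158λ - 4096.
No integer candidate from the rational root theorem (±divisors of 4096) is a root, so the roots are irrational. The cubic discriminant is Δ = 228722724 > 0, so there are three distinct real roots. p(4) = -504 and p(5) = 94 have opposite signs, so a root lies in (4, 5); Newton's method refines it to λ ≈ 4.8298. p(18) = 224 and p(19) = -144 have opposite signs, so a root lies in (18, 19); Newton's method refines it to λ ≈ 18.6173. p(45) = -586 and p(46) = 504 have opposite signs, so a root lies in (45, 46); Newton's method refines it to λ ≈ 45.5529. Check (Vieta): the three roots sum to 69, matching tr M = 69.
So the eigenvalues of A^T A are ≈ 4.8298, 18.6173, 45.5529 (all ≥ 0, as they must be for A^T A). The largest is λ_max ≈ 45.5529, hence ||A||_2 = sqrt(λ_max) ≈ 6.7493.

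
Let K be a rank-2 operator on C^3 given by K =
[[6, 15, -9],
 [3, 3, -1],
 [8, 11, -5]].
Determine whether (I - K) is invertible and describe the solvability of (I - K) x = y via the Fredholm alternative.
(I - K) is invertible (det(I - K) = 8 ≠ 0), so for every y in C^3 the equation (I - K) x = y has a unique solution.

K has rank 2 and factors as K = U V^T = u1 v1^T + u2 v2^T with u1 = (3, 1, 3), v1 = (3, 3, -1), u2 = (-3, 0, -1), v2 = (1, -2, 2) (multiplying out reproduces the displayed K). The nonzero eigenvalues of U V^T coincide with those of the 2 x 2 matrix G = V^T U = [[v1·u1, v1·u2], [v2·u1, v2·u2]] = [[9, -8], [7, -5]], and by the Sylvester determinant identity det(I_3 - U V^T) = det(I_2 - V^T U) = det([[-8, 8], [-7, 6]]) = (-8)(6) - (8)(-7) = 8. (Direct check: I - K =
[[-5, -15, 9],
 [-3, -2, 1],
 [-8, -11, 6]]
has determinant 8.) The finite-dimensional Fredholm alternative says: either (I - K) is invertible, or ker(I - K) ≠ {0} and then range(I - K) = ker((I - K)^*)^⊥, with dim ker(I - K) = dim ker((I - K)^*). Since det(I - K) ≠ 0, 1 is not an eigenvalue of K and ker(I - K) = {0}, so we are in the first case: for every y there is a unique x = (I - K)^(-1) y. (Explicitly, by the Woodbury identity, (I - U V^T)^(-1) = I + U (I_2 - G)^(-1) V^T.)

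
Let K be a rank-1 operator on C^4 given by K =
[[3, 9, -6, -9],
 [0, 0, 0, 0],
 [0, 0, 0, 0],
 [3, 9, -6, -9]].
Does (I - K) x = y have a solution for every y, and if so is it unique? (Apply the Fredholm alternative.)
(I - K) is invertible (det(I - K) = 7 ≠ 0), so for every y in C^4 the equation (I - K) x = y has a unique solution.

K has rank 1, so it is an outer product K = u v^T: every row of K is a multiple of one row vector. Reading off the entries, u = (-3, 0, 0, -3) and v = (-1, -3, 2, 3) (row i of K equals u_i·v^T). A rank-one matrix u v^T satisfies K u = u (v·u) and kills the (3)-dimensional subspace v^⊥, so its characteristic polynomial is lambda^3 (lambda - v·u) with v·u = tr K = -6. Hence the eigenvalues of I - K are 1 (multiplicity 3) and 1 - (-6) = 7, so det(I - K) = 7. (Direct check: I - K =
[[-2, -9, 6, 9],
 [0, 1, 0, 0],
 [0, 0, 1, 0],
 [-3, -9, 6, 10]]
has determinant 7.) The finite-dimensional Fredholm alternative says: either (I - K) is invertible, or ker(I - K) ≠ {0} and then range(I - K) = ker((I - K)^*)^⊥, with dim ker(I - K) = dim ker((I - K)^*). Since det(I - K) ≠ 0, 1 is not an eigenvalue of K and ker(I - K) = {0}, so we are in the first case: for every y there is a unique x = (I - K)^(-1) y. Explicitly, by the Sherman–Morrison formula, (I - u v^T)^(-1) = I + u v^T/(1 - v·u), i.e. (I - K)^(-1) = I + K/(7).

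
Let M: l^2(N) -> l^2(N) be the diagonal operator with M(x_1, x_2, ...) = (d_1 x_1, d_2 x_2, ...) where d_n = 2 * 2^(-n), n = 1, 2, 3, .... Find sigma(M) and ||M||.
sigma(M) = {2 * 2^(-n) : n ≥ 1} ∪ {0}; ||M|| = 1

A bounded diagonal operator on l^2 with diagonal entries d_n has spectrum equal to the closure of {d_n : n ≥ 1}: every d_n is an eigenvalue (with eigenvector e_n), so {d_n} ⊂ sigma(M); the spectrum is closed, so its closure is too; and for lambda not in the closure, (M - lambda I) has bounded inverse (the diagonal entries 1/(d_n - lambda) are bounded). For our sequence d_n = 2 * 2^(-n), n = 1, 2, 3, ...:
  - {d_n} = {2 * 2^(-n) : n ≥ 1}; the only limit point is 0
  - closure = {2 * 2^(-n) : n ≥ 1} ∪ {0}
For the norm: a diagonal operator has ||M|| = sup_n |d_n|. Here d_n = 2 * 2^(-n) is positive and decreasing, so sup_n |d_n| = d_1 = 2/2 = 1. So ||M|| = 1.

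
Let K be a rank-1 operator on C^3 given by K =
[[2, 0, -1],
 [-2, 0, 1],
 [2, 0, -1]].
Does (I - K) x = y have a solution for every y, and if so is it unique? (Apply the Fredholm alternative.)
(I - K) is singular (det(I - K) = 0, i.e. 1 ∈ sigma(K)). (I - K) x = y is solvable iff y ⊥ ker((I - K)^*) = span{(2, 0, -1)}, i.e. iff 2y_1 - y_3 = 0. When solvable, the solutions are x = y + c·(1, -1, 1), c arbitrary (ker(I - K) = span{(1, -1, 1)}, dimension 1).

K has rank 1, so it is an outer product K = u v^T: every row of K is a multiple of one row vector. Reading off the entries, u = (1, -1, 1) and v = (2, 0, -1) (row i of K equals u_i·v^T). A rank-one matrix u v^T satisfies K u = u (v·u) and kills the (2)-dimensional subspace v^⊥, so its characteristic polynomial is lambda^2 (lambda - v·u) with v·u = tr K = 1. Hence the eigenvalues of I - K are 1 (multiplicity 2) and 1 - (1) = 0, so det(I - K) = 0. (Direct check: I - K =
[[-1, 0, 1],
 [2, 1, -1],
 [-2, 0, 2]]
has determinant 0.) So 1 is an eigenvalue of K and (I - K) is not invertible. The finite-dimensional Fredholm alternative says: either (I - K) is invertible, or ker(I - K) ≠ {0} and then range(I - K) = ker((I - K)^*)^⊥, with dim ker(I - K) = dim ker((I - K)^*). We are in the second case, so we need both kernels. Kernel of I - K: (I - K) u = u - u (v·u) = u - u = 0, so ker(I - K) = span{u} = span{(1, -1, 1)} (it is exactly 1-dimensional because rank(I - K) = 2). Kernel of the adjoint: K is real, so (I - K)^* = I - K^T = I - v u^T, and (I - v u^T) v = v - v (u·v) = 0; hence ker((I - K)^*) = span{v} = span{(2, 0, -1)}. Therefore (I - K) x = y is solvable iff <y, v> = 0, i.e. iff 2y_1 - y_3 = 0. When this holds, K y = u (v·y) = 0, so (I - K) y = y and x = y is a particular solution; the full solution set is the line x = y + c·u = y + c·(1, -1, 1), c ∈ C.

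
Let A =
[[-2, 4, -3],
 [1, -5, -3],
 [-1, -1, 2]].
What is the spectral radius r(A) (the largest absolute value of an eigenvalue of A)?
r(A) = 6

The eigenvalues of A are the roots of its characteristic polynomial. With M = A (coefficients from the trace, the sum of principal 2x2 minors, and det A):
  p(λ) = det(λ I - M) = λ^3 + 5λ^2 - 14λ - 48.
By the rational root theorem any rational root is an integer divisor of 48. Testing λ = -6: p(-6) = -216 + 180 + 84 - 48 = 0, so λ = -6 is a root. Dividing out (λ + 6) leaves p(λ) = (λ + 6)(λ^2 - λ - 8). For λ^2 - λ - 8 the discriminant is 33. It is nonnegative but not a perfect square, so the roots are real and irrational: λ = (1 ± sqrt(33))/2 ≈ 3.3723, -2.3723.
Thus the eigenvalues (to 4 decimals) are 3.3723 (modulus 3.3723); -2.3723 (modulus 2.3723); -6 (modulus 6). The spectral radius is the largest modulus: r(A) = 6. (Cross-check: r(A) ≤ ||A||_2 ≈ 6.7566; equality holds whenever A is normal, though it can also hold for some non-normal A.)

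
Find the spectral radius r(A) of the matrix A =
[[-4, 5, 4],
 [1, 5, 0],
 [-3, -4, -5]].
r(A) ≈ 5.6315

The eigenvalues of A are the roots of its characteristic polynomial. With M = A (coefficients from the trace, the sum of principal 2x2 minors, and det A):
  p(λ) = det(λ I - M) = λ^3 + 4λ^2 - 18λ - 169.
No integer candidate from the rational root theorem (±divisors of 169) is a root, so the roots are irrational. The cubic discriminant is Δ = -480347 < 0, so there is one real root and a complex-conjugate pair. p(5) = -34 and p(6) = 83 have opposite signs, so a root lies in (5, 6); Newton's method refines it to λ ≈ 5.329. Dividing out (λ - (5.329)) leaves approximately λ^2 + 9.329λ + 31.7135. For λ^2 + 9.329λ + 31.7135 the discriminant is -39.8248. It is negative, so the remaining roots are the complex-conjugate pair λ ≈ -4.6645 ± 3.1553i. Their product equals the constant term, so |λ|^2 ≈ 31.7135 and |λ| ≈ 5.6315.
Thus the eigenvalues (to 4 decimals) are 5.329 (modulus 5.329); -4.6645 ± 3.1553i (modulus 5.6315). The spectral radius is the largest modulus: r(A) ≈ 5.6315. (Cross-check: r(A) ≤ ||A||_2 ≈ 9.7743; equality holds whenever A is normal, though it can also hold for some non-normal A.)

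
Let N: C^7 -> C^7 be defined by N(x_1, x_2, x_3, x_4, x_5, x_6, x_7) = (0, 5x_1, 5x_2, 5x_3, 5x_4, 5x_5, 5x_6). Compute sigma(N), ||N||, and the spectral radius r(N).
sigma(N) = {0}; ||N|| = 5; r(N) = 0. (N is nilpotent with N^7 = 0.)

On C^7, N is a strictly lower-triangular matrix with 5 on the subdiagonal and zeros elsewhere, so its characteristic polynomial is lambda^7 and every eigenvalue is 0: sigma(N) = {0}. For the operator norm, N e_i = 5e_{i+1} for i = 1, ..., 6 and N e_7 = 0, so the singular values of N are 5 (with multiplicity 6) and 0; hence ||N|| = 5. The spectral radius r(N) = max|lambda| = 0. Note ||N|| > r(N) — characteristic of non-normal nilpotent operators. Indeed N^7 = 0.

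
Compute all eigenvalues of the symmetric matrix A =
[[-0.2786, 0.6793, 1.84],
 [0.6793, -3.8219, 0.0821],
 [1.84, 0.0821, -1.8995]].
sigma(A) ≈ {-4, -3, 1}

A is real symmetric, so its spectrum consists of real eigenvalues. Expanding the characteristic polynomial of the displayed matrix gives
  det(λ I - A) = p(λ) = λ^3 + (6)λ^2 + (5)λ + (-12).
Solving p(λ) = 0 yields eigenvalues ≈ -4, -3, 1. (A is shown rounded to 4 decimals, so these recover the underlying integer eigenvalues to within that precision.)
Verification: the trace of A = -6 equals the sum of eigenvalues -6, and det(A) ≈ 12.0005 matches the eigenvalue product 12.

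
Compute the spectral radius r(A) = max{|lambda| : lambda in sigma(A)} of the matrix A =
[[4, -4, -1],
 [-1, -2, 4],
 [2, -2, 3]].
r(A) ≈ 4.4108

The eigenvalues of A are the roots of its characteristic polynomial. With M = A (coefficients from the trace, the sum of principal 2x2 minors, and det A):
  p(λ) = det(λ I - M) = λ^3 - 5λ^2 + 4λ + 42.
No integer candidate from the rational root theorem (±divisors of 42) is a root, so the roots are irrational. The cubic discriminant is Δ = -41604 < 0, so there is one real root and a complex-conjugate pair. p(-3) = -42 and p(-2) = 6 have opposite signs, so a root lies in (-3, -2); Newton's method refines it to λ ≈ -2.1588. Dividing out (λ - (-2.1588)) leaves approximately λ^2 - 7.1588λ + 19.4548. For λ^2 - 7.1588λ + 19.4548 the discriminant is -26.5703. It is negative, so the remaining roots are the complex-conjugate pair λ ≈ 3.5794 ± 2.5773i. Their product equals the constant term, so |λ|^2 ≈ 19.4548 and |λ| ≈ 4.4108.
Thus the eigenvalues (to 4 decimals) are -2.1588 (modulus 2.1588); 3.5794 ± 2.5773i (modulus 4.4108). The spectral radius is the largest modulus: r(A) ≈ 4.4108. (Cross-check: r(A) ≤ ||A||_2 ≈ 6.5528; equality holds whenever A is normal, though it can also hold for some non-normal A.)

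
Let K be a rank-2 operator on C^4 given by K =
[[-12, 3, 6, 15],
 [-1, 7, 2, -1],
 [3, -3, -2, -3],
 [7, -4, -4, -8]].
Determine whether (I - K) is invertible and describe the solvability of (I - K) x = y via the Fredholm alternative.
(I - K) is invertible (det(I - K) = -132 ≠ 0), so for every y in C^4 the equation (I - K) x = y has a unique solution.

K has rank 2 and factors as K = U V^T = u1 v1^T + u2 v2^T with u1 = (-3, -1, 1, 2), v1 = (3, -3, -2, -3), u2 = (-3, 2, 0, 1), v2 = (1, 2, 0, -2) (multiplying out reproduces the displayed K). The nonzero eigenvalues of U V^T coincide with those of the 2 x 2 matrix G = V^T U = [[v1·u1, v1·u2], [v2·u1, v2·u2]] = [[-14, -18], [-9, -1]], and by the Sylvester determinant identity det(I_4 - U V^T) = det(I_2 - V^T U) = det([[15, 18], [9, 2]]) = (15)(2) - (18)(9) = -132. (Direct check: I - K =
[[13, -3, -6, -15],
 [1, -6, -2, 1],
 [-3, 3, 3, 3],
 [-7, 4, 4, 9]]
has determinant -132.) The finite-dimensional Fredholm alternative says: either (I - K) is invertible, or ker(I - K) ≠ {0} and then range(I - K) = ker((I - K)^*)^⊥, with dim ker(I - K) = dim ker((I - K)^*). Since det(I - K) ≠ 0, 1 is not an eigenvalue of K and ker(I - K) = {0}, so we are in the first case: for every y there is a unique x = (I - K)^(-1) y. (Explicitly, by the Woodbury identity, (I - U V^T)^(-1) = I + U (I_2 - G)^(-1) V^T.)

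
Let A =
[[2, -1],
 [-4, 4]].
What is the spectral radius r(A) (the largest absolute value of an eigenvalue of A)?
r(A) = (6 + sqrt(20))/2 ≈ 5.2361

The eigenvalues of A are the roots of its characteristic polynomial. With M = A (coefficients from the trace and determinant):
  p(λ) = det(λ I - M) = λ^2 - 6λ + 4.
For λ^2 - 6λ + 4 the discriminant is 20. It is nonnegative but not a perfect square, so the roots are real and irrational: λ = (6 ± sqrt(20))/2 ≈ 5.2361, 0.7639.
Thus the eigenvalues (to 4 decimals) are 5.2361 (modulus 5.2361); 0.7639 (modulus 0.7639). The spectral radius is the largest modulus: r(A) = (6 + sqrt(20))/2 ≈ 5.2361. (Cross-check: r(A) ≤ ||A||_2 ≈ 6.0467; equality holds whenever A is normal, though it can also hold for some non-normal A.)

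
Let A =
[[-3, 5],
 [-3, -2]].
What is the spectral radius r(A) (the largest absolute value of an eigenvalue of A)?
r(A) = sqrt(21) ≈ 4.5826

The eigenvalues of A are the roots of its characteristic polynomial. With M = A (coefficients from the trace and determinant):
  p(λ) = det(λ I - M) = λ^2 + 5λ + 21.
For λ^2 + 5λ + 21 the discriminant is -59. It is negative, so the roots are the complex-conjugate pair λ = -5/2 ± (sqrt(59)/2) i ≈ -2.5 ± 3.8406i. For a conjugate pair the product of the roots equals the constant term, so |λ|^2 = 21 and |λ| = sqrt(21) ≈ 4.5826.
Thus the eigenvalues (to 4 decimals) are -2.5 ± 3.8406i (modulus 4.5826). The spectral radius is the largest modulus: r(A) = sqrt(21) ≈ 4.5826. (Cross-check: r(A) ≤ ||A||_2 ≈ 5.835; equality holds whenever A is normal, though it can also hold for some non-normal A.)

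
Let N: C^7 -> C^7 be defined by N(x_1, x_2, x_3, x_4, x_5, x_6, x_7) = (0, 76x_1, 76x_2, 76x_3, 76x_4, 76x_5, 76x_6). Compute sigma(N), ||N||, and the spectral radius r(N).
sigma(N) = {0}; ||N|| = 76; r(N) = 0. (N is nilpotent with N^7 = 0.)

On C^7, N is a strictly lower-triangular matrix with 76 on the subdiagonal and zeros elsewhere, so its characteristic polynomial is lambda^7 and every eigenvalue is 0: sigma(N) = {0}. For the operator norm, N e_i = 76e_{i+1} for i = 1, ..., 6 and N e_7 = 0, so the singular values of N are 76 (with multiplicity 6) and 0; hence ||N|| = 76. The spectral radius r(N) = max|lambda| = 0. Note ||N|| > r(N) — characteristic of non-normal nilpotent operators. Indeed N^7 = 0.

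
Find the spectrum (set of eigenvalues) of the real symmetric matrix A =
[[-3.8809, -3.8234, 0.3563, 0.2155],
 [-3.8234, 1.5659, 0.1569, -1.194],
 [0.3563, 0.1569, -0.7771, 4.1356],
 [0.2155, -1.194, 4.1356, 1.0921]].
sigma(A) ≈ {-6, -4, 3, 5}

A is real symmetric, so its spectrum consists of real eigenvalues. Expanding the characteristic polynomial of the displayed matrix gives
  det(λ I - A) = p(λ) = λ^4 + (2)λ^3 + (-41)λ^2 + (-42)λ + (360.0054).
Solving p(λ) = 0 yields eigenvalues ≈ -6, -4, 3, 5. (A is shown rounded to 4 decimals, so these recover the underlying integer eigenvalues to within that precision.)
Verification: the trace of A = -2 equals the sum of eigenvalues -2, and det(A) ≈ 360.0054 matches the eigenvalue product 360.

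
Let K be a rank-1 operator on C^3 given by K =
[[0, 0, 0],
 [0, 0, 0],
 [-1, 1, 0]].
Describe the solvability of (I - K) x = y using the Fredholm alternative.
(I - K) is invertible (det(I - K) = 1 ≠ 0), so for every y in C^3 the equation (I - K) x = y has a unique solution.

K has rank 1, so it is an outer product K = u v^T: every row of K is a multiple of one row vector. Reading off the entries, u = (0, 0, 1) and v = (-1, 1, 0) (row i of K equals u_i·v^T). A rank-one matrix u v^T satisfies K u = u (v·u) and kills the (2)-dimensional subspace v^⊥, so its characteristic polynomial is lambda^2 (lambda - v·u) with v·u = tr K = 0. Hence the eigenvalues of I - K are 1 (multiplicity 2) and 1 - (0) = 1, so det(I - K) = 1. (Direct check: I - K =
[[1, 0, 0],
 [0, 1, 0],
 [1, -1, 1]]
has determinant 1.) The finite-dimensional Fredholm alternative says: either (I - K) is invertible, or ker(I - K) ≠ {0} and then range(I - K) = ker((I - K)^*)^⊥, with dim ker(I - K) = dim ker((I - K)^*). Since det(I - K) ≠ 0, 1 is not an eigenvalue of K and ker(I - K) = {0}, so we are in the first case: for every y there is a unique x = (I - K)^(-1) y. Explicitly, by the Sherman–Morrison formula, (I - u v^T)^(-1) = I + u v^T/(1 - v·u), i.e. (I - K)^(-1) = I + K.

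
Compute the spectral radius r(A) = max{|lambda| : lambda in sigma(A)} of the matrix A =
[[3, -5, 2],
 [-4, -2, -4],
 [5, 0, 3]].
r(A) = (6 + sqrt(120))/2 ≈ 8.4772

The eigenvalues of A are the roots of its characteristic polynomial. With M = A (coefficients from the trace, the sum of principal 2x2 minors, and det A):
  p(λ) = det(λ I - M) = λ^3 - 4λ^2 - 33λ - 42.
By the rational root theorem any rational root is an integer divisor of 42. Testing λ = -2: p(-2) = -8 - 16 + 66 - 42 = 0, so λ = -2 is a root. Dividing out (λ + 2) leaves p(λ) = (λ + 2)(λ^2 - 6λ - 21). For λ^2 - 6λ - 21 the discriminant is 120. It is nonnegative but not a perfect square, so the roots are real and irrational: λ = (6 ± sqrt(120))/2 ≈ 8.4772, -2.4772.
Thus the eigenvalues (to 4 decimals) are 8.4772 (modulus 8.4772); -2.4772 (modulus 2.4772); -2 (modulus 2). The spectral radius is the largest modulus: r(A) = (6 + sqrt(120))/2 ≈ 8.4772. (Cross-check: r(A) ≤ ||A||_2 ≈ 8.8818; equality holds whenever A is normal, though it can also hold for some non-normal A.)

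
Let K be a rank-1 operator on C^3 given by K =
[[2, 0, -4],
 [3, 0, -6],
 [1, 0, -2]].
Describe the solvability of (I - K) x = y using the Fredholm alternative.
(I - K) is invertible (det(I - K) = 1 ≠ 0), so for every y in C^3 the equation (I - K) x = y has a unique solution.

K has rank 1, so it is an outer product K = u v^T: every row of K is a multiple of one row vector. Reading off the entries, u = (-2, -3, -1) and v = (-1, 0, 2) (row i of K equals u_i·v^T). A rank-one matrix u v^T satisfies K u = u (v·u) and kills the (2)-dimensional subspace v^⊥, so its characteristic polynomial is lambda^2 (lambda - v·u) with v·u = tr K = 0. Hence the eigenvalues of I - K are 1 (multiplicity 2) and 1 - (0) = 1, so det(I - K) = 1. (Direct check: I - K =
[[-1, 0, 4],
 [-3, 1, 6],
 [-1, 0, 3]]
has determinant 1.) The finite-dimensional Fredholm alternative says: either (I - K) is invertible, or ker(I - K) ≠ {0} and then range(I - K) = ker((I - K)^*)^⊥, with dim ker(I - K) = dim ker((I - K)^*). Since det(I - K) ≠ 0, 1 is not an eigenvalue of K and ker(I - K) = {0}, so we are in the first case: for every y there is a unique x = (I - K)^(-1) y. Explicitly, by the Sherman–Morrison formula, (I - u v^T)^(-1) = I + u v^T/(1 - v·u), i.e. (I - K)^(-1) = I + K.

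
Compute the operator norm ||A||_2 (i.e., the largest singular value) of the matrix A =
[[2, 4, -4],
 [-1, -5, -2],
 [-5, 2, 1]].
||A||_2 ≈ 6.8792 (= sqrt(largest eigenvalue of A^T A))

||A||_2 = sigma_max(A) = sqrt(lambda_max(A^T A)). Form the symmetric matrix M = A^T A =
[[30, 3, -11],
 [3, 45, -4],
 [-11, -4, 21]].
Its characteristic polynomial (trace, sum of principal 2x2 minors, determinant of M give the coefficients) is
  p(λ) = det(λ I - M) = λ^3 - 96λ^2 + 2779λ - 22500.
No integer candidate from the rational root theorem (±divisors of 22500) is a root, so the roots are irrational. The cubic discriminant is Δ = 79132100 > 0, so there are three distinct real roots. p(13) = -400 and p(14) = 334 have opposite signs, so a root lies in (13, 14); Newton's method refines it to λ ≈ 13.5261. p(35) = 40 and p(36) = -216 have opposite signs, so a root lies in (35, 36); Newton's method refines it to λ ≈ 35.1512. p(47) = -128 and p(48) = 300 have opposite signs, so a root lies in (47, 48); Newton's method refines it to λ ≈ 47.3227. Check (Vieta): the three roots sum to 96, matching tr M = 96.
So the eigenvalues of A^T A are ≈ 13.5261, 35.1512, 47.3227 (all ≥ 0, as they must be for A^T A). The largest is λ_max ≈ 47.3227, hence ||A||_2 = sqrt(λ_max) ≈ 6.8792.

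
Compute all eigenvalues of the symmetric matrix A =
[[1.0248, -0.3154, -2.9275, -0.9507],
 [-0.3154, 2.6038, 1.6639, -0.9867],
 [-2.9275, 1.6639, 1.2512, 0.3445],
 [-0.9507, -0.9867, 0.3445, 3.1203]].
sigma(A) ≈ {-2, 1, 4, 5}

A is real symmetric, so its spectrum consists of real eigenvalues. Expanding the characteristic polynomial of the displayed matrix gives
  det(λ I - A) = p(λ) = λ^4 + (-8)λ^3 + (9)λ^2 + (38)λ + (-40.0019).
Solving p(λ) = 0 yields eigenvalues ≈ -2, 1, 4, 5. (A is shown rounded to 4 decimals, so these recover the underlying integer eigenvalues to within that precision.)
Verification: the trace of A = 8 equals the sum of eigenvalues 8, and det(A) ≈ -40.0019 matches the eigenvalue product -40.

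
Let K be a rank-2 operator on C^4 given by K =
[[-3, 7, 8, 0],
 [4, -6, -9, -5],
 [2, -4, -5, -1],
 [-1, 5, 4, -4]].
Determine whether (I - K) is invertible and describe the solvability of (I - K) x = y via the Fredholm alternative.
(I - K) is invertible (det(I - K) = 87 ≠ 0), so for every y in C^4 the equation (I - K) x = y has a unique solution.

K has rank 2 and factors as K = U V^T = u1 v1^T + u2 v2^T with u1 = (1, -3, -1, -1), v1 = (-1, 1, 2, 2), u2 = (2, -1, -1, 2), v2 = (-1, 3, 3, -1) (multiplying out reproduces the displayed K). The nonzero eigenvalues of U V^T coincide with those of the 2 x 2 matrix G = V^T U = [[v1·u1, v1·u2], [v2·u1, v2·u2]] = [[-8, -1], [-12, -10]], and by the Sylvester determinant identity det(I_4 - U V^T) = det(I_2 - V^T U) = det([[9, 1], [12, 11]]) = (9)(11) - (1)(12) = 87. (Direct check: I - K =
[[4, -7, -8, 0],
 [-4, 7, 9, 5],
 [-2, 4, 6, 1],
 [1, -5, -4, 5]]
has determinant 87.) The finite-dimensional Fredholm alternative says: either (I - K) is invertible, or ker(I - K) ≠ {0} and then range(I - K) = ker((I - K)^*)^⊥, with dim ker(I - K) = dim ker((I - K)^*). Since det(I - K) ≠ 0, 1 is not an eigenvalue of K and ker(I - K) = {0}, so we are in the first case: for every y there is a unique x = (I - K)^(-1) y. (Explicitly, by the Woodbury identity, (I - U V^T)^(-1) = I + U (I_2 - G)^(-1) V^T.)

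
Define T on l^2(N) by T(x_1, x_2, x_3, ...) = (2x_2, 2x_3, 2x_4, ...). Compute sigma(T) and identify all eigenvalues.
sigma(T) = closed disk {z in C : |z| ≤ 2}; sigma_p(T) = open disk {z in C : |z| < 2}

Note T = 2·V where V is the unit left shift (V x)_k = x_{k+1}; so sigma(T) = 2·sigma(V) and ||T|| = 2||V||. ||T x||^2 = 4sum_{k≥2} |x_k|^2 ≤ 4||x||^2, with equality on {x : x_1 = 0}, so ||T|| = 2. For any lambda with |lambda| < 2, set r = lambda/2 (|r| < 1); the vector x = (1, r, r^2, ...) is in l^2 and satisfies T x = 2(r, r^2, ...) = lambda x, so lambda is an eigenvalue. On the boundary |lambda| = 2 the geometric series diverges, so no l^2 eigenvector exists, but these lambda lie in the approximate point spectrum. Hence sigma(T) is the closed disk of radius 2 and sigma_p(T) is the open disk.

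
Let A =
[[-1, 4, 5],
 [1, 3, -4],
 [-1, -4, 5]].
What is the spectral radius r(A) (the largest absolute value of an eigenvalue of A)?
r(A) ≈ 7.8858

The eigenvalues of A are the roots of its characteristic polynomial. With M = A (coefficients from the trace, the sum of principal 2x2 minors, and det A):
  p(λ) = det(λ I - M) = λ^3 - 7λ^2 - 8λ + 8.
No integer candidate from the rational root theorem (±divisors of 8) is a root, so the roots are irrational. The cubic discriminant is Δ = 22496 > 0, so there are three distinct real roots. p(-2) = -12 and p(-1) = 8 have opposite signs, so a root lies in (-2, -1); Newton's method refines it to λ ≈ -1.5432. p(0) = 8 and p(1) = -6 have opposite signs, so a root lies in (0, 1); Newton's method refines it to λ ≈ 0.6574. p(7) = -48 and p(8) = 8 have opposite signs, so a root lies in (7, 8); Newton's method refines it to λ ≈ 7.8858. Check (Vieta): the three roots sum to 7, matching tr M = 7.
Thus the eigenvalues (to 4 decimals) are -1.5432 (modulus 1.5432); 0.6574 (modulus 0.6574); 7.8858 (modulus 7.8858). The spectral radius is the largest modulus: r(A) ≈ 7.8858. (Cross-check: r(A) ≤ ||A||_2 ≈ 8.582; equality holds whenever A is normal, though it can also hold for some non-normal A.)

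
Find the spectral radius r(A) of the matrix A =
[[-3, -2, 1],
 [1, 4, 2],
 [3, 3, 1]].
r(A) ≈ 5.0531

The eigenvalues of A are the roots of its characteristic polynomial. With M = A (coefficients from the trace, the sum of principal 2x2 minors, and det A):
  p(λ) = det(λ I - M) = λ^3 - 2λ^2 - 18λ + 13.
No integer candidate from the rational root theorem (±divisors of 13) is a root, so the roots are irrational. The cubic discriminant is Δ = 28901 > 0, so there are three distinct real roots. p(-4) = -11 and p(-3) = 22 have opposite signs, so a root lies in (-4, -3); Newton's method refines it to λ ≈ -3.7408. p(0) = 13 and p(1) = -6 have opposite signs, so a root lies in (0, 1); Newton's method refines it to λ ≈ 0.6877. p(5) = -2 and p(6) = 49 have opposite signs, so a root lies in (5, 6); Newton's method refines it to λ ≈ 5.0531. Check (Vieta): the three roots sum to 2, matching tr M = 2.
Thus the eigenvalues (to 4 decimals) are -3.7408 (modulus 3.7408); 0.6877 (modulus 0.6877); 5.0531 (modulus 5.0531). The spectral radius is the largest modulus: r(A) ≈ 5.0531. (Cross-check: r(A) ≤ ||A||_2 ≈ 6.7403; equality holds whenever A is normal, though it can also hold for some non-normal A.)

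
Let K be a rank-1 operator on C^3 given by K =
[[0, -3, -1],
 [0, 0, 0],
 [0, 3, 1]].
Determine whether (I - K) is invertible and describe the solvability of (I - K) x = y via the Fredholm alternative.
(I - K) is singular (det(I - K) = 0, i.e. 1 ∈ sigma(K)). (I - K) x = y is solvable iff y ⊥ ker((I - K)^*) = span{(0, -3, -1)}, i.e. iff -3y_2 - y_3 = 0. When solvable, the solutions are x = y + c·(1, 0, -1), c arbitrary (ker(I - K) = span{(1, 0, -1)}, dimension 1).

K has rank 1, so it is an outer product K = u v^T: every row of K is a multiple of one row vector. Reading off the entries, u = (1, 0, -1) and v = (0, -3, -1) (row i of K equals u_i·v^T). A rank-one matrix u v^T satisfies K u = u (v·u) and kills the (2)-dimensional subspace v^⊥, so its characteristic polynomial is lambda^2 (lambda - v·u) with v·u = tr K = 1. Hence the eigenvalues of I - K are 1 (multiplicity 2) and 1 - (1) = 0, so det(I - K) = 0. (Direct check: I - K =
[[1, 3, 1],
 [0, 1, 0],
 [0, -3, 0]]
has determinant 0.) So 1 is an eigenvalue of K and (I - K) is not invertible. The finite-dimensional Fredholm alternative says: either (I - K) is invertible, or ker(I - K) ≠ {0} and then range(I - K) = ker((I - K)^*)^⊥, with dim ker(I - K) = dim ker((I - K)^*). We are in the second case, so we need both kernels. Kernel of I - K: (I - K) u = u - u (v·u) = u - u = 0, so ker(I - K) = span{u} = span{(1, 0, -1)} (it is exactly 1-dimensional because rank(I - K) = 2). Kernel of the adjoint: K is real, so (I - K)^* = I - K^T = I - v u^T, and (I - v u^T) v = v - v (u·v) = 0; hence ker((I - K)^*) = span{v} = span{(0, -3, -1)}. Therefore (I - K) x = y is solvable iff <y, v> = 0, i.e. iff -3y_2 - y_3 = 0. When this holds, K y = u (v·y) = 0, so (I - K) y = y and x = y is a particular solution; the full solution set is the line x = y + c·u = y + c·(1, 0, -1), c ∈ C.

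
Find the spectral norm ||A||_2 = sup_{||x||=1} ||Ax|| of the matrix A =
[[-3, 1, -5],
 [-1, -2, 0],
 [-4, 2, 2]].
||A||_2 ≈ 6.0274 (= sqrt(largest eigenvalue of A^T A))

||A||_2 = sigma_max(A) = sqrt(lambda_max(A^T A)). Form the symmetric matrix M = A^T A =
[[26, -9, 7],
 [-9, 9, -1],
 [7, -1, 29]].
Its characteristic polynomial (trace, sum of principal 2x2 minors, determinant of M give the coefficients) is
  p(λ) = det(λ I - M) = λ^3 - 64λ^2 + 1118λ - 4096.
No integer candidate from the rational root theorem (±divisors of 4096) is a root, so the roots are irrational. The cubic discriminant is Δ = 57462304 > 0, so there are three distinct real roots. p(4) = -584 and p(5) = 19 have opposite signs, so a root lies in (4, 5); Newton's method refines it to λ ≈ 4.9657. p(22) = 172 and p(23) = -71 have opposite signs, so a root lies in (22, 23); Newton's method refines it to λ ≈ 22.7046. p(36) = -136 and p(37) = 307 have opposite signs, so a root lies in (36, 37); Newton's method refines it to λ ≈ 36.3296. Check (Vieta): the three roots sum to 64, matching tr M = 64.
So the eigenvalues of A^T A are ≈ 4.9657, 22.7046, 36.3296 (all ≥ 0, as they must be for A^T A). The largest is λ_max ≈ 36.3296, hence ||A||_2 = sqrt(λ_max) ≈ 6.0274.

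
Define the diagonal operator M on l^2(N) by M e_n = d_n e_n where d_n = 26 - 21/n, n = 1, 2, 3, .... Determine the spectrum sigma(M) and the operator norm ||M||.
sigma(M) = {26 - 21/n : n ≥ 1} ∪ {26}; ||M|| = 26

A bounded diagonal operator on l^2 with diagonal entries d_n has spectrum equal to the closure of {d_n : n ≥ 1}: every d_n is an eigenvalue (with eigenvector e_n), so {d_n} ⊂ sigma(M); the spectrum is closed, so its closure is too; and for lambda not in the closure, (M - lambda I) has bounded inverse (the diagonal entries 1/(d_n - lambda) are bounded). For our sequence d_n = 26 - 21/n, n = 1, 2, 3, ...:
  - {d_n} = {26 - 21/n : n ≥ 1}; the only limit point is 26
  - closure = {26 - 21/n : n ≥ 1} ∪ {26}
For the norm: a diagonal operator has ||M|| = sup_n |d_n|. Here d_n = 26 - 21/n increases monotonically from d_1 = 5 toward 26, with all terms in [5, 26); so sup_n |d_n| = 26 (the supremum is the limit, not attained). So ||M|| = 26.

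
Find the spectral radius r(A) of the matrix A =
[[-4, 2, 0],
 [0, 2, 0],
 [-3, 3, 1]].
r(A) = 4

The eigenvalues of A are the roots of its characteristic polynomial. With M = A (coefficients from the trace, the sum of principal 2x2 minors, and det A):
  p(λ) = det(λ I - M) = λ^3 + λ^2 - 10λ + 8.
By the rational root theorem any rational root is an integer divisor of 8. Testing λ = -4: p(-4) = -64 + 16 + 40 + 8 = 0, so λ = -4 is a root. Dividing out (λ + 4) leaves p(λ) = (λ + 4)(λ^2 - 3λ + 2). For λ^2 - 3λ + 2 the discriminant is 1. It is a perfect square (1^2), so the roots are rational: λ = (3 ± 1)/2 = 2, 1.
Thus the eigenvalues (to 4 decimals) are 2 (modulus 2); 1 (modulus 1); -4 (modulus 4). The spectral radius is the largest modulus: r(A) = 4. (Cross-check: r(A) ≤ ||A||_2 ≈ 6.2396; equality holds whenever A is normal, though it can also hold for some non-normal A.)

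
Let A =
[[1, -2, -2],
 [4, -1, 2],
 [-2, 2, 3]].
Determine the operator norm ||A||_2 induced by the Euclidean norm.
||A||_2 ≈ 5.3215 (= sqrt(largest eigenvalue of A^T A))

||A||_2 = sigma_max(A) = sqrt(lambda_max(A^T A)). Form the symmetric matrix M = A^T A =
[[21, -10, 0],
 [-10, 9, 8],
 [0, 8, 17]].
Its characteristic polynomial (trace, sum of principal 2x2 minors, determinant of M give the coefficients) is
  p(λ) = det(λ I - M) = λ^3 - 47λ^2 + 535λ - 169.
No integer candidate from the rational root theorem (±divisors of 169) is a root, so the roots are irrational. The cubic discriminant is Δ = 25285120 > 0, so there are three distinct real roots. p(0) = -169 and p(1) = 320 have opposite signs, so a root lies in (0, 1); Newton's method refines it to λ ≈ 0.3251. p(18) = 65 and p(19) = -112 have opposite signs, so a root lies in (18, 19); Newton's method refines it to λ ≈ 18.3564. p(28) = -85 and p(29) = 208 have opposite signs, so a root lies in (28, 29); Newton's method refines it to λ ≈ 28.3185. Check (Vieta): the three roots sum to 47, matching tr M = 47.
So the eigenvalues of A^T A are ≈ 0.3251, 18.3564, 28.3185 (all ≥ 0, as they must be for A^T A). The largest is λ_max ≈ 28.3185, hence ||A||_2 = sqrt(λ_max) ≈ 5.3215.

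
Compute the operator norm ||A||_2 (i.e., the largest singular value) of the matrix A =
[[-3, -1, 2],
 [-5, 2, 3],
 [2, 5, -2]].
||A||_2 ≈ 7.4788 (= sqrt(largest eigenvalue of A^T A))

||A||_2 = sigma_max(A) = sqrt(lambda_max(A^T A)). Form the symmetric matrix M = A^T A =
[[38, 3, -25],
 [3, 30, -6],
 [-25, -6, 17]].
Its characteristic polynomial (trace, sum of principal 2x2 minors, determinant of M give the coefficients) is
  p(λ) = det(λ I - M) = λ^3 - 85λ^2 + 1626λ - 9.
No integer candidate from the rational root theorem (±divisors of 9) is a root, so the roots are irrational. The cubic discriminant is Δ = 1906513929 > 0, so there are three distinct real roots. p(0) = -9 and p(1) = 1533 have opposite signs, so a root lies in (0, 1); Newton's method refines it to λ ≈ 0.0055. p(29) = 49 and p(30) = -729 have opposite signs, so a root lies in (29, 30); Newton's method refines it to λ ≈ 29.0628. p(55) = -1329 and p(56) = 103 have opposite signs, so a root lies in (55, 56); Newton's method refines it to λ ≈ 55.9317. Check (Vieta): the three roots sum to 85, matching tr M = 85.
So the eigenvalues of A^T A are ≈ 0.0055, 29.0628, 55.9317 (all ≥ 0, as they must be for A^T A). The largest is λ_max ≈ 55.9317, hence ||A||_2 = sqrt(λ_max) ≈ 7.4788.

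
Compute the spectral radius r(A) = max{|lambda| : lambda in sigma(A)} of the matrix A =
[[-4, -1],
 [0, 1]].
r(A) = 4

The eigenvalues of A are the roots of its characteristic polynomial. With M = A (coefficients from the trace and determinant):
  p(λ) = det(λ I - M) = λ^2 + 3λ - 4.
For λ^2 + 3λ - 4 the discriminant is 25. It is a perfect square (5^2), so the roots are rational: λ = (-3 ± 5)/2 = 1, -4.
Thus the eigenvalues (to 4 decimals) are 1 (modulus 1); -4 (modulus 4). The spectral radius is the largest modulus: r(A) = 4. (Cross-check: r(A) ≤ ||A||_2 ≈ 4.1306; equality holds whenever A is normal, though it can also hold for some non-normal A.)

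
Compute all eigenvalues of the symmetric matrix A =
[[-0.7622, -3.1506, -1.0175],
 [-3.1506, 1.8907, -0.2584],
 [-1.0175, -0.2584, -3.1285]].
sigma(A) ≈ {-4, -2, 4}

A is real symmetric, so its spectrum consists of real eigenvalues. Expanding the characteristic polynomial of the displayed matrix gives
  det(λ I - A) = p(λ) = λ^3 + (2)λ^2 + (-16)λ + (-32).
Solving p(λ) = 0 yields eigenvalues ≈ -4, -2, 4. (A is shown rounded to 4 decimals, so these recover the underlying integer eigenvalues to within that precision.)
Verification: the trace of A = -2 equals the sum of eigenvalues -2, and det(A) ≈ 31.9995 matches the eigenvalue product 32.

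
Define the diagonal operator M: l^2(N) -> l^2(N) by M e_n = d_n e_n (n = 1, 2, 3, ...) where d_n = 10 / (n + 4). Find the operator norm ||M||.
||M|| = 2 (attained at n = 1)

For M diagonal, ||M|| = sup_n |d_n| = sup_n 10/(n + 4). This is positive and strictly decreasing in n, so the supremum is attained at n = 1: d_1 = 10/(1 + 4) = 2. Hence ||M|| = 2.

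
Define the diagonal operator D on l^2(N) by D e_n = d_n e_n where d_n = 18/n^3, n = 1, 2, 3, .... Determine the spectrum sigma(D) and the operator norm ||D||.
sigma(D) = {18/n^3 : n ≥ 1} ∪ {0}; ||D|| = 18

A bounded diagonal operator on l^2 with diagonal entries d_n has spectrum equal to the closure of {d_n : n ≥ 1}: every d_n is an eigenvalue (with eigenvector e_n), so {d_n} ⊂ sigma(D); the spectrum is closed, so its closure is too; and for lambda not in the closure, (D - lambda I) has bounded inverse (the diagonal entries 1/(d_n - lambda) are bounded). For our sequence d_n = 18/n^3, n = 1, 2, 3, ...:
  - {d_n} = {18/n^3 : n ≥ 1}; the only limit point is 0
  - closure = {18/n^3 : n ≥ 1} ∪ {0}
For the norm: a diagonal operator has ||D|| = sup_n |d_n|. Here d_n = 18/n^3 is positive and decreasing, so sup_n |d_n| = d_1 = 18. So ||D|| = 18.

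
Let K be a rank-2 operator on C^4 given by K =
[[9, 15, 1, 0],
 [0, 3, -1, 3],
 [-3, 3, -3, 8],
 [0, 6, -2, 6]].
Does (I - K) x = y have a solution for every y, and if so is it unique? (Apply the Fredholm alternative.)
(I - K) is invertible (det(I - K) = 35 ≠ 0), so for every y in C^4 the equation (I - K) x = y has a unique solution.

K has rank 2 and factors as K = U V^T = u1 v1^T + u2 v2^T with u1 = (-2, -1, -2, -2), v1 = (0, -3, 1, -3), u2 = (3, 0, -1, 0), v2 = (3, 3, 1, -2) (multiplying out reproduces the displayed K). The nonzero eigenvalues of U V^T coincide with those of the 2 x 2 matrix G = V^T U = [[v1·u1, v1·u2], [v2·u1, v2·u2]] = [[7, -1], [-7, 8]], and by the Sylvester determinant identity det(I_4 - U V^T) = det(I_2 - V^T U) = det([[-6, 1], [7, -7]]) = (-6)(-7) - (1)(7) = 35. (Direct check: I - K =
[[-8, -15, -1, 0],
 [0, -2, 1, -3],
 [3, -3, 4, -8],
 [0, -6, 2, -5]]
has determinant 35.) The finite-dimensional Fredholm alternative says: either (I - K) is invertible, or ker(I - K) ≠ {0} and then range(I - K) = ker((I - K)^*)^⊥, with dim ker(I - K) = dim ker((I - K)^*). Since det(I - K) ≠ 0, 1 is not an eigenvalue of K and ker(I - K) = {0}, so we are in the first case: for every y there is a unique x = (I - K)^(-1) y. (Explicitly, by the Woodbury identity, (I - U V^T)^(-1) = I + U (I_2 - G)^(-1) V^T.)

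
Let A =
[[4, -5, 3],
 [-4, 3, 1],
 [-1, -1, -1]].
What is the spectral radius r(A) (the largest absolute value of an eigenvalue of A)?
r(A) ≈ 7.9764

The eigenvalues of A are the roots of its characteristic polynomial. With M = A (coefficients from the trace, the sum of principal 2x2 minors, and det A):
  p(λ) = det(λ I - M) = λ^3 - 6λ^2 - 11λ - 38.
No integer candidate from the rational root theorem (±divisors of 38) is a root, so the roots are irrational. The cubic discriminant is Δ = -107284 < 0, so there is one real root and a complex-conjugate pair. p(7) = -66 and p(8) = 2 have opposite signs, so a root lies in (7, 8); Newton's method refines it to λ ≈ 7.9764. Dividing out (λ - (7.9764)) leaves approximately λ^2 + 1.9764λ + 4.7641. For λ^2 + 1.9764λ + 4.7641 the discriminant is -15.1504. It is negative, so the remaining roots are the complex-conjugate pair λ ≈ -0.9882 ± 1.9462i. Their product equals the constant term, so |λ|^2 ≈ 4.7641 and |λ| ≈ 2.1827.
Thus the eigenvalues (to 4 decimals) are 7.9764 (modulus 7.9764); -0.9882 ± 1.9462i (modulus 2.1827). The spectral radius is the largest modulus: r(A) ≈ 7.9764. (Cross-check: r(A) ≤ ||A||_2 ≈ 8.2768; equality holds whenever A is normal, though it can also hold for some non-normal A.)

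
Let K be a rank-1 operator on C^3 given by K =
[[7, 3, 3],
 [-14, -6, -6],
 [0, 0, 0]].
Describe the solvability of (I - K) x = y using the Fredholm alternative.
(I - K) is singular (det(I - K) = 0, i.e. 1 ∈ sigma(K)). (I - K) x = y is solvable iff y ⊥ ker((I - K)^*) = span{(7, 3, 3)}, i.e. iff 7y_1 + 3y_2 + 3y_3 = 0. When solvable, the solutions are x = y + c·(1, -2, 0), c arbitrary (ker(I - K) = span{(1, -2, 0)}, dimension 1).

K has rank 1, so it is an outer product K = u v^T: every row of K is a multiple of one row vector. Reading off the entries, u = (1, -2, 0) and v = (7, 3, 3) (row i of K equals u_i·v^T). A rank-one matrix u v^T satisfies K u = u (v·u) and kills the (2)-dimensional subspace v^⊥, so its characteristic polynomial is lambda^2 (lambda - v·u) with v·u = tr K = 1. Hence the eigenvalues of I - K are 1 (multiplicity 2) and 1 - (1) = 0, so det(I - K) = 0. (Direct check: I - K =
[[-6, -3, -3],
 [14, 7, 6],
 [0, 0, 1]]
has determinant 0.) So 1 is an eigenvalue of K and (I - K) is not invertible. The finite-dimensional Fredholm alternative says: either (I - K) is invertible, or ker(I - K) ≠ {0} and then range(I - K) = ker((I - K)^*)^⊥, with dim ker(I - K) = dim ker((I - K)^*). We are in the second case, so we need both kernels. Kernel of I - K: (I - K) u = u - u (v·u) = u - u = 0, so ker(I - K) = span{u} = span{(1, -2, 0)} (it is exactly 1-dimensional because rank(I - K) = 2). Kernel of the adjoint: K is real, so (I - K)^* = I - K^T = I - v u^T, and (I - v u^T) v = v - v (u·v) = 0; hence ker((I - K)^*) = span{v} = span{(7, 3, 3)}. Therefore (I - K) x = y is solvable iff <y, v> = 0, i.e. iff 7y_1 + 3y_2 + 3y_3 = 0. When this holds, K y = u (v·y) = 0, so (I - K) y = y and x = y is a particular solution; the full solution set is the line x = y + c·u = y + c·(1, -2, 0), c ∈ C.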